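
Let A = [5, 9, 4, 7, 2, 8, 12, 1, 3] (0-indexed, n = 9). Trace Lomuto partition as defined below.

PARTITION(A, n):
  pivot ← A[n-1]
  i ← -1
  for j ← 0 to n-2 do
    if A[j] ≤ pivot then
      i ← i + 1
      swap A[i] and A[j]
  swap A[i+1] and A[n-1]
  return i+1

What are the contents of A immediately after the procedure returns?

[2, 1, 3, 7, 5, 8, 12, 9, 4]

pivot=3, i=-1
j=0: 5>3, skip
j=1: 9>3, skip
j=2: 4>3, skip
j=3: 7>3, skip
j=4: 2≤3, i=0, swap(0,4) ⇒ [2, 9, 4, 7, 5, 8, 12, 1, 3]
j=5: 8>3, skip
j=6: 12>3, skip
j=7: 1≤3, i=1, swap(1,7) ⇒ [2, 1, 4, 7, 5, 8, 12, 9, 3]
swap(2,8) ⇒ [2, 1, 3, 7, 5, 8, 12, 9, 4]; return 2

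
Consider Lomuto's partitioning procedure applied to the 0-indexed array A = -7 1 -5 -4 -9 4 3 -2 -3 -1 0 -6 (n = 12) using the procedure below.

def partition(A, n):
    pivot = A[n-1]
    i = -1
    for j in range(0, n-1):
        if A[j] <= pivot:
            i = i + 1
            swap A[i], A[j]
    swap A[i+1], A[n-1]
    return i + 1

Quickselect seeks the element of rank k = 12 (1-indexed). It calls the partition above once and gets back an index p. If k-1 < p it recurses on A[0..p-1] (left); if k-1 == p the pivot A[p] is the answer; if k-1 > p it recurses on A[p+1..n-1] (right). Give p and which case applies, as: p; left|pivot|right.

2; right

pivot = A[11] = -6; i = -1
j=0: A[0]=-7 ≤ -6 → i=0, swap A[0],A[0] (no change) → -7 1 -5 -4 -9 4 3 -2 -3 -1 0 -6
j=1: A[1]=1 > -6 → no swap
j=2: A[2]=-5 > -6 → no swap
j=3: A[3]=-4 > -6 → no swap
j=4: A[4]=-9 ≤ -6 → i=1, swap A[1],A[4] → -7 -9 -5 -4 1 4 3 -2 -3 -1 0 -6
j=5: A[5]=4 > -6 → no swap
j=6: A[6]=3 > -6 → no swap
j=7: A[7]=-2 > -6 → no swap
j=8: A[8]=-3 > -6 → no swap
j=9: A[9]=-1 > -6 → no swap
j=10: A[10]=0 > -6 → no swap
final swap A[2],A[11] → -7 -9 -6 -4 1 4 3 -2 -3 -1 0 -5; return 2
p = 2; k-1 = 11 > 2 ⇒ right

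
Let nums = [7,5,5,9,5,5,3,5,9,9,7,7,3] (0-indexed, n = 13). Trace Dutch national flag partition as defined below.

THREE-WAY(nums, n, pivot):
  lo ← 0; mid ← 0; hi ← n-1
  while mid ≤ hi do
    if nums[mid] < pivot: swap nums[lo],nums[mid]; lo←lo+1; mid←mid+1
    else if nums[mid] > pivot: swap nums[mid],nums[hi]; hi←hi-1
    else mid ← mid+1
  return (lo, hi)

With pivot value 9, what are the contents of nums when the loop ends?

lo=0 mid=0 hi=12
7<9: swap(0,0), lo=1 mid=1 ⇒ [7,5,5,9,5,5,3,5,9,9,7,7,3]
5<9: swap(1,1), lo=2 mid=2 ⇒ [7,5,5,9,5,5,3,5,9,9,7,7,3]
5<9: swap(2,2), lo=3 mid=3 ⇒ [7,5,5,9,5,5,3,5,9,9,7,7,3]
9=9: mid=4
5<9: swap(3,4), lo=4 mid=5 ⇒ [7,5,5,5,9,5,3,5,9,9,7,7,3]
5<9: swap(4,5), lo=5 mid=6 ⇒ [7,5,5,5,5,9,3,5,9,9,7,7,3]
3<9: swap(5,6), lo=6 mid=7 ⇒ [7,5,5,5,5,3,9,5,9,9,7,7,3]
5<9: swap(6,7), lo=7 mid=8 ⇒ [7,5,5,5,5,3,5,9,9,9,7,7,3]
9=9: mid=9
9=9: mid=10
7<9: swap(7,10), lo=8 mid=11 ⇒ [7,5,5,5,5,3,5,7,9,9,9,7,3]
7<9: swap(8,11), lo=9 mid=12 ⇒ [7,5,5,5,5,3,5,7,7,9,9,9,3]
3<9: swap(9,12), lo=10 mid=13 ⇒ [7,5,5,5,5,3,5,7,7,3,9,9,9]
done. lo=10 hi=12; nums=[7,5,5,5,5,3,5,7,7,3,9,9,9]

[7,5,5,5,5,3,5,7,7,3,9,9,9]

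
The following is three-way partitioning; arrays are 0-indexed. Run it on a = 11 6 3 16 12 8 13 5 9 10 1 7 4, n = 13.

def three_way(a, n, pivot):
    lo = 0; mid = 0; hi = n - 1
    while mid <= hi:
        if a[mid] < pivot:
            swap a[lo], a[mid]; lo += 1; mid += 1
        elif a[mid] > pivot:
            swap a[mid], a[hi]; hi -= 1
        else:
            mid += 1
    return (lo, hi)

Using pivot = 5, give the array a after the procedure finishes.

pivot = 5; lo=0, mid=0, hi=12
a[mid]=11>5: swap a[0],a[12]; hi=11 → 4 6 3 16 12 8 13 5 9 10 1 7 11
a[mid]=4<5: swap a[0],a[0]; lo=1,mid=1 → 4 6 3 16 12 8 13 5 9 10 1 7 11
a[mid]=6>5: swap a[1],a[11]; hi=10 → 4 7 3 16 12 8 13 5 9 10 1 6 11
a[mid]=7>5: swap a[1],a[10]; hi=9 → 4 1 3 16 12 8 13 5 9 10 7 6 11
a[mid]=1<5: swap a[1],a[1]; lo=2,mid=2 → 4 1 3 16 12 8 13 5 9 10 7 6 11
a[mid]=3<5: swap a[2],a[2]; lo=3,mid=3 → 4 1 3 16 12 8 13 5 9 10 7 6 11
a[mid]=16>5: swap a[3],a[9]; hi=8 → 4 1 3 10 12 8 13 5 9 16 7 6 11
a[mid]=10>5: swap a[3],a[8]; hi=7 → 4 1 3 9 12 8 13 5 10 16 7 6 11
a[mid]=9>5: swap a[3],a[7]; hi=6 → 4 1 3 5 12 8 13 9 10 16 7 6 11
a[mid]=5=5: mid=4
a[mid]=12>5: swap a[4],a[6]; hi=5 → 4 1 3 5 13 8 12 9 10 16 7 6 11
a[mid]=13>5: swap a[4],a[5]; hi=4 → 4 1 3 5 8 13 12 9 10 16 7 6 11
a[mid]=8>5: swap a[4],a[4]; hi=3 → 4 1 3 5 8 13 12 9 10 16 7 6 11
end: lo=3, hi=3; a = 4 1 3 5 8 13 12 9 10 16 7 6 11

4 1 3 5 8 13 12 9 10 16 7 6 11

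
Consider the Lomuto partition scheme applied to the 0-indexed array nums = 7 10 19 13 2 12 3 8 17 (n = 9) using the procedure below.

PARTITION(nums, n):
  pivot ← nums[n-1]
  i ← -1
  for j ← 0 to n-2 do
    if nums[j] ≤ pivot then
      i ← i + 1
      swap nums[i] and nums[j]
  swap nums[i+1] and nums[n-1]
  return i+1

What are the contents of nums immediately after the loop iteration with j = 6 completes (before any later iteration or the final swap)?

7 10 13 2 12 3 19 8 17

pivot=17, i=-1
j=0: 7≤17, i=0, swap(0,0) ⇒ 7 10 19 13 2 12 3 8 17
j=1: 10≤17, i=1, swap(1,1) ⇒ 7 10 19 13 2 12 3 8 17
j=2: 19>17, skip
j=3: 13≤17, i=2, swap(2,3) ⇒ 7 10 13 19 2 12 3 8 17
j=4: 2≤17, i=3, swap(3,4) ⇒ 7 10 13 2 19 12 3 8 17
j=5: 12≤17, i=4, swap(4,5) ⇒ 7 10 13 2 12 19 3 8 17
j=6: 3≤17, i=5, swap(5,6) ⇒ 7 10 13 2 12 3 19 8 17
(after j=6) nums = 7 10 13 2 12 3 19 8 17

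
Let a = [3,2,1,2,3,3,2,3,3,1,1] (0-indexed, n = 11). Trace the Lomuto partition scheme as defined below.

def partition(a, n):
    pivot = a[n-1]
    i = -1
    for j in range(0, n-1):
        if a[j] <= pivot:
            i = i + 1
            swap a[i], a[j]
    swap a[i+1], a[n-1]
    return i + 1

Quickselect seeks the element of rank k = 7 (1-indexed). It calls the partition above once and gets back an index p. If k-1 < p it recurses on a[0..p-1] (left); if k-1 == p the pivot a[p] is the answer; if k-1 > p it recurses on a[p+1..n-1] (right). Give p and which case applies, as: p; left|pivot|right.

2; right

pivot=1, i=-1
j=0: 3>1, skip
j=1: 2>1, skip
j=2: 1≤1, i=0, swap(0,2) ⇒ [1,2,3,2,3,3,2,3,3,1,1]
j=3: 2>1, skip
j=4: 3>1, skip
j=5: 3>1, skip
j=6: 2>1, skip
j=7: 3>1, skip
j=8: 3>1, skip
j=9: 1≤1, i=1, swap(1,9) ⇒ [1,1,3,2,3,3,2,3,3,2,1]
swap(2,10) ⇒ [1,1,1,2,3,3,2,3,3,2,3]; return 2
p = 2; k-1 = 6 > 2 ⇒ right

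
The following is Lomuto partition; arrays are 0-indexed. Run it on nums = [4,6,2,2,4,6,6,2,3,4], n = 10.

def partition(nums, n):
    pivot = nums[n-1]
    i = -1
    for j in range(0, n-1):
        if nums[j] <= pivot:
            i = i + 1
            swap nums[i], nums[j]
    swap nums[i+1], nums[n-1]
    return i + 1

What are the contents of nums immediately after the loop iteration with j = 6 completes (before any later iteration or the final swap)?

pivot = nums[9] = 4; i = -1
j=0: nums[0]=4 ≤ 4 → i=0, swap nums[0],nums[0] (no change) → [4,6,2,2,4,6,6,2,3,4]
j=1: nums[1]=6 > 4 → no swap
j=2: nums[2]=2 ≤ 4 → i=1, swap nums[1],nums[2] → [4,2,6,2,4,6,6,2,3,4]
j=3: nums[3]=2 ≤ 4 → i=2, swap nums[2],nums[3] → [4,2,2,6,4,6,6,2,3,4]
j=4: nums[4]=4 ≤ 4 → i=3, swap nums[3],nums[4] → [4,2,2,4,6,6,6,2,3,4]
j=5: nums[5]=6 > 4 → no swap
j=6: nums[6]=6 > 4 → no swap
(after j=6) nums = [4,2,2,4,6,6,6,2,3,4]

[4,2,2,4,6,6,6,2,3,4]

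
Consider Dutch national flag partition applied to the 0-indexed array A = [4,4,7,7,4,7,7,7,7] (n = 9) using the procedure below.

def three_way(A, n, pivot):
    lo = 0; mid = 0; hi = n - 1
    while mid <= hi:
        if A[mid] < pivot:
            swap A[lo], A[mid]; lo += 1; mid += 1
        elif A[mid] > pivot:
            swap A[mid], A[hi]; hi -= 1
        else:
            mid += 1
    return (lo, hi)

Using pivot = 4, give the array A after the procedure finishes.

lo=0 mid=0 hi=8
4=4: mid=1
4=4: mid=2
7>4: swap(2,8), hi=7 ⇒ [4,4,7,7,4,7,7,7,7]
7>4: swap(2,7), hi=6 ⇒ [4,4,7,7,4,7,7,7,7]
7>4: swap(2,6), hi=5 ⇒ [4,4,7,7,4,7,7,7,7]
7>4: swap(2,5), hi=4 ⇒ [4,4,7,7,4,7,7,7,7]
7>4: swap(2,4), hi=3 ⇒ [4,4,4,7,7,7,7,7,7]
4=4: mid=3
7>4: swap(3,3), hi=2 ⇒ [4,4,4,7,7,7,7,7,7]
done. lo=0 hi=2; A=[4,4,4,7,7,7,7,7,7]

[4,4,4,7,7,7,7,7,7]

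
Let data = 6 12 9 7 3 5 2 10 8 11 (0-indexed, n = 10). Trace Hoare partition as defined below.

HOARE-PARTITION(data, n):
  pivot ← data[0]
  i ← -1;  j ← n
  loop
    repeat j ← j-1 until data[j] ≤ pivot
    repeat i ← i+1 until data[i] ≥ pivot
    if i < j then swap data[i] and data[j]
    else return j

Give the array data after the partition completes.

2 5 3 7 9 12 6 10 8 11

pivot = data[0] = 6; i = -1, j = 10
j→6 (data[6]=2≤6), i→0 (data[0]=6≥6); i<j, swap → 2 12 9 7 3 5 6 10 8 11
j→5 (data[5]=5≤6), i→1 (data[1]=12≥6); i<j, swap → 2 5 9 7 3 12 6 10 8 11
j→4 (data[4]=3≤6), i→2 (data[2]=9≥6); i<j, swap → 2 5 3 7 9 12 6 10 8 11
j→2, i→3; i≥j, return j=2. data = 2 5 3 7 9 12 6 10 8 11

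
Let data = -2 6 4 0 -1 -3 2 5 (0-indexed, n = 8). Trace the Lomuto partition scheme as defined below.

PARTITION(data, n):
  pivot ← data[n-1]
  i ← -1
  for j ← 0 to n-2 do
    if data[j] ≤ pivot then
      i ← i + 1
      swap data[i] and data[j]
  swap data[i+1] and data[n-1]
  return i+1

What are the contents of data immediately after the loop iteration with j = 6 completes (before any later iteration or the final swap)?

-2 4 0 -1 -3 2 6 5

pivot=5, i=-1
j=0: -2≤5, i=0, swap(0,0) ⇒ -2 6 4 0 -1 -3 2 5
j=1: 6>5, skip
j=2: 4≤5, i=1, swap(1,2) ⇒ -2 4 6 0 -1 -3 2 5
j=3: 0≤5, i=2, swap(2,3) ⇒ -2 4 0 6 -1 -3 2 5
j=4: -1≤5, i=3, swap(3,4) ⇒ -2 4 0 -1 6 -3 2 5
j=5: -3≤5, i=4, swap(4,5) ⇒ -2 4 0 -1 -3 6 2 5
j=6: 2≤5, i=5, swap(5,6) ⇒ -2 4 0 -1 -3 2 6 5
(after j=6) data = -2 4 0 -1 -3 2 6 5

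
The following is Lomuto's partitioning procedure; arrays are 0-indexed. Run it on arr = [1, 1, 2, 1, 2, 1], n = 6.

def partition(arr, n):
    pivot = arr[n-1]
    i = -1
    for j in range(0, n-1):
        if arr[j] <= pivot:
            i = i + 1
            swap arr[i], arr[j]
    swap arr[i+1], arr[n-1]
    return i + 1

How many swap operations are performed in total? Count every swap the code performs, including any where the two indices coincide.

pivot=1, i=-1
j=0: 1≤1, i=0, swap(0,0) ⇒ [1, 1, 2, 1, 2, 1]
j=1: 1≤1, i=1, swap(1,1) ⇒ [1, 1, 2, 1, 2, 1]
j=2: 2>1, skip
j=3: 1≤1, i=2, swap(2,3) ⇒ [1, 1, 1, 2, 2, 1]
j=4: 2>1, skip
swap(3,5) ⇒ [1, 1, 1, 1, 2, 2]; return 3

4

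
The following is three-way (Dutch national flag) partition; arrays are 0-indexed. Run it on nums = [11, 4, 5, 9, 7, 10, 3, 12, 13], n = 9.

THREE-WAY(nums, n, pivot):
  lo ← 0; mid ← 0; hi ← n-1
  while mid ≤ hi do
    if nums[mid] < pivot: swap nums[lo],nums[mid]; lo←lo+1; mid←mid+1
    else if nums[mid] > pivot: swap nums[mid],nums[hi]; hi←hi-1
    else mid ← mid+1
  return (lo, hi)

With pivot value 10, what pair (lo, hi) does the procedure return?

pivot = 10; lo=0, mid=0, hi=8
nums[mid]=11>10: swap nums[0],nums[8]; hi=7 → [13, 4, 5, 9, 7, 10, 3, 12, 11]
nums[mid]=13>10: swap nums[0],nums[7]; hi=6 → [12, 4, 5, 9, 7, 10, 3, 13, 11]
nums[mid]=12>10: swap nums[0],nums[6]; hi=5 → [3, 4, 5, 9, 7, 10, 12, 13, 11]
nums[mid]=3<10: swap nums[0],nums[0]; lo=1,mid=1 → [3, 4, 5, 9, 7, 10, 12, 13, 11]
nums[mid]=4<10: swap nums[1],nums[1]; lo=2,mid=2 → [3, 4, 5, 9, 7, 10, 12, 13, 11]
nums[mid]=5<10: swap nums[2],nums[2]; lo=3,mid=3 → [3, 4, 5, 9, 7, 10, 12, 13, 11]
nums[mid]=9<10: swap nums[3],nums[3]; lo=4,mid=4 → [3, 4, 5, 9, 7, 10, 12, 13, 11]
nums[mid]=7<10: swap nums[4],nums[4]; lo=5,mid=5 → [3, 4, 5, 9, 7, 10, 12, 13, 11]
nums[mid]=10=10: mid=6
end: lo=5, hi=5; nums = [3, 4, 5, 9, 7, 10, 12, 13, 11]

(5, 5)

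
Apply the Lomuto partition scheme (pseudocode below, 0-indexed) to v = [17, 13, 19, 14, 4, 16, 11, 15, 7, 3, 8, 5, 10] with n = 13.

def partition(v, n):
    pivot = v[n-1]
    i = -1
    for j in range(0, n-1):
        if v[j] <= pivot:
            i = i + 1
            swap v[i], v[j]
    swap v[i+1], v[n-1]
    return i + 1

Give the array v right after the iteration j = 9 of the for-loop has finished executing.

[4, 7, 3, 14, 17, 16, 11, 15, 13, 19, 8, 5, 10]

pivot = v[12] = 10; i = -1
j=0: v[0]=17 > 10 → no swap
j=1: v[1]=13 > 10 → no swap
j=2: v[2]=19 > 10 → no swap
j=3: v[3]=14 > 10 → no swap
j=4: v[4]=4 ≤ 10 → i=0, swap v[0],v[4] → [4, 13, 19, 14, 17, 16, 11, 15, 7, 3, 8, 5, 10]
j=5: v[5]=16 > 10 → no swap
j=6: v[6]=11 > 10 → no swap
j=7: v[7]=15 > 10 → no swap
j=8: v[8]=7 ≤ 10 → i=1, swap v[1],v[8] → [4, 7, 19, 14, 17, 16, 11, 15, 13, 3, 8, 5, 10]
j=9: v[9]=3 ≤ 10 → i=2, swap v[2],v[9] → [4, 7, 3, 14, 17, 16, 11, 15, 13, 19, 8, 5, 10]
(after j=9) v = [4, 7, 3, 14, 17, 16, 11, 15, 13, 19, 8, 5, 10]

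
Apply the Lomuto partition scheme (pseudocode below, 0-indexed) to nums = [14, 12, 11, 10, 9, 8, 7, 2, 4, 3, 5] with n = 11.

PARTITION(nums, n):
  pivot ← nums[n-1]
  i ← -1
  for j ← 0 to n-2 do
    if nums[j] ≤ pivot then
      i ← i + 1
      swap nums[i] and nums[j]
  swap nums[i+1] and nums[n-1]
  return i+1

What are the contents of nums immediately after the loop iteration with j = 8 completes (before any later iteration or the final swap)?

pivot=5, i=-1
j=0: 14>5, skip
j=1: 12>5, skip
j=2: 11>5, skip
j=3: 10>5, skip
j=4: 9>5, skip
j=5: 8>5, skip
j=6: 7>5, skip
j=7: 2≤5, i=0, swap(0,7) ⇒ [2, 12, 11, 10, 9, 8, 7, 14, 4, 3, 5]
j=8: 4≤5, i=1, swap(1,8) ⇒ [2, 4, 11, 10, 9, 8, 7, 14, 12, 3, 5]
(after j=8) nums = [2, 4, 11, 10, 9, 8, 7, 14, 12, 3, 5]

[2, 4, 11, 10, 9, 8, 7, 14, 12, 3, 5]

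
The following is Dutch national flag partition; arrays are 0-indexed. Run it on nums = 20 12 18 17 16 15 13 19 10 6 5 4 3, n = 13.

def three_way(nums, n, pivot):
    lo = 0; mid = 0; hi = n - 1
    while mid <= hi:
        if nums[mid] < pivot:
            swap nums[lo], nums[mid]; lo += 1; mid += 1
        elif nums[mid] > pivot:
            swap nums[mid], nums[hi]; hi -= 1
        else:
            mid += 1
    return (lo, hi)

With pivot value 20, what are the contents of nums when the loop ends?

12 18 17 16 15 13 19 10 6 5 4 3 20

lo=0 mid=0 hi=12
20=20: mid=1
12<20: swap(0,1), lo=1 mid=2 ⇒ 12 20 18 17 16 15 13 19 10 6 5 4 3
18<20: swap(1,2), lo=2 mid=3 ⇒ 12 18 20 17 16 15 13 19 10 6 5 4 3
17<20: swap(2,3), lo=3 mid=4 ⇒ 12 18 17 20 16 15 13 19 10 6 5 4 3
16<20: swap(3,4), lo=4 mid=5 ⇒ 12 18 17 16 20 15 13 19 10 6 5 4 3
15<20: swap(4,5), lo=5 mid=6 ⇒ 12 18 17 16 15 20 13 19 10 6 5 4 3
13<20: swap(5,6), lo=6 mid=7 ⇒ 12 18 17 16 15 13 20 19 10 6 5 4 3
19<20: swap(6,7), lo=7 mid=8 ⇒ 12 18 17 16 15 13 19 20 10 6 5 4 3
10<20: swap(7,8), lo=8 mid=9 ⇒ 12 18 17 16 15 13 19 10 20 6 5 4 3
6<20: swap(8,9), lo=9 mid=10 ⇒ 12 18 17 16 15 13 19 10 6 20 5 4 3
5<20: swap(9,10), lo=10 mid=11 ⇒ 12 18 17 16 15 13 19 10 6 5 20 4 3
4<20: swap(10,11), lo=11 mid=12 ⇒ 12 18 17 16 15 13 19 10 6 5 4 20 3
3<20: swap(11,12), lo=12 mid=13 ⇒ 12 18 17 16 15 13 19 10 6 5 4 3 20
done. lo=12 hi=12; nums=12 18 17 16 15 13 19 10 6 5 4 3 20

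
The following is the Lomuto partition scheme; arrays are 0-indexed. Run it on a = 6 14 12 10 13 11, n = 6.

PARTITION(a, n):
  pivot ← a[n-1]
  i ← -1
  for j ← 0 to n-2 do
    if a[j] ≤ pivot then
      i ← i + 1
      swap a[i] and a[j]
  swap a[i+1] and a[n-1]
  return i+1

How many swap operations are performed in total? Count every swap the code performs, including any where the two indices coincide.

pivot = a[5] = 11; i = -1
j=0: a[0]=6 ≤ 11 → i=0, swap a[0],a[0] (no change) → 6 14 12 10 13 11
j=1: a[1]=14 > 11 → no swap
j=2: a[2]=12 > 11 → no swap
j=3: a[3]=10 ≤ 11 → i=1, swap a[1],a[3] → 6 10 12 14 13 11
j=4: a[4]=13 > 11 → no swap
final swap a[2],a[5] → 6 10 11 14 13 12; return 2

3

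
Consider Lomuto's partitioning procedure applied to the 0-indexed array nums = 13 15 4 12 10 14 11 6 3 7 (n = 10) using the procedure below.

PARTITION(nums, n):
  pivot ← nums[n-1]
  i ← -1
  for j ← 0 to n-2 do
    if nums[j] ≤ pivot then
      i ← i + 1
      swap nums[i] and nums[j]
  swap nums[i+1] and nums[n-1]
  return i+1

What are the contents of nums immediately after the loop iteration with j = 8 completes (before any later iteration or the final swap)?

4 6 3 12 10 14 11 15 13 7

pivot = nums[9] = 7; i = -1
j=0: nums[0]=13 > 7 → no swap
j=1: nums[1]=15 > 7 → no swap
j=2: nums[2]=4 ≤ 7 → i=0, swap nums[0],nums[2] → 4 15 13 12 10 14 11 6 3 7
j=3: nums[3]=12 > 7 → no swap
j=4: nums[4]=10 > 7 → no swap
j=5: nums[5]=14 > 7 → no swap
j=6: nums[6]=11 > 7 → no swap
j=7: nums[7]=6 ≤ 7 → i=1, swap nums[1],nums[7] → 4 6 13 12 10 14 11 15 3 7
j=8: nums[8]=3 ≤ 7 → i=2, swap nums[2],nums[8] → 4 6 3 12 10 14 11 15 13 7
(after j=8) nums = 4 6 3 12 10 14 11 15 13 7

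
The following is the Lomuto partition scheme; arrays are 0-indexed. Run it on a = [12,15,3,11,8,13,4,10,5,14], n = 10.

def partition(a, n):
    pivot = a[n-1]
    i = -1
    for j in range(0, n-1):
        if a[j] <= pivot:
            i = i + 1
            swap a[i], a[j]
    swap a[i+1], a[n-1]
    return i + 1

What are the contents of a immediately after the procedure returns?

pivot=14, i=-1
j=0: 12≤14, i=0, swap(0,0) ⇒ [12,15,3,11,8,13,4,10,5,14]
j=1: 15>14, skip
j=2: 3≤14, i=1, swap(1,2) ⇒ [12,3,15,11,8,13,4,10,5,14]
j=3: 11≤14, i=2, swap(2,3) ⇒ [12,3,11,15,8,13,4,10,5,14]
j=4: 8≤14, i=3, swap(3,4) ⇒ [12,3,11,8,15,13,4,10,5,14]
j=5: 13≤14, i=4, swap(4,5) ⇒ [12,3,11,8,13,15,4,10,5,14]
j=6: 4≤14, i=5, swap(5,6) ⇒ [12,3,11,8,13,4,15,10,5,14]
j=7: 10≤14, i=6, swap(6,7) ⇒ [12,3,11,8,13,4,10,15,5,14]
j=8: 5≤14, i=7, swap(7,8) ⇒ [12,3,11,8,13,4,10,5,15,14]
swap(8,9) ⇒ [12,3,11,8,13,4,10,5,14,15]; return 8

[12,3,11,8,13,4,10,5,14,15]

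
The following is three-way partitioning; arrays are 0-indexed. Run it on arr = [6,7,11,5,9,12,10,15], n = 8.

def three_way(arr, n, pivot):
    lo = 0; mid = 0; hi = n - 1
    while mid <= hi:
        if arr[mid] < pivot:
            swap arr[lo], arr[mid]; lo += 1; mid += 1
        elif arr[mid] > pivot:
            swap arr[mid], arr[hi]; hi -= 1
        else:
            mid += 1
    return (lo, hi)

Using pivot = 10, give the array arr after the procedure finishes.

pivot = 10; lo=0, mid=0, hi=7
arr[mid]=6<10: swap arr[0],arr[0]; lo=1,mid=1 → [6,7,11,5,9,12,10,15]
arr[mid]=7<10: swap arr[1],arr[1]; lo=2,mid=2 → [6,7,11,5,9,12,10,15]
arr[mid]=11>10: swap arr[2],arr[7]; hi=6 → [6,7,15,5,9,12,10,11]
arr[mid]=15>10: swap arr[2],arr[6]; hi=5 → [6,7,10,5,9,12,15,11]
arr[mid]=10=10: mid=3
arr[mid]=5<10: swap arr[2],arr[3]; lo=3,mid=4 → [6,7,5,10,9,12,15,11]
arr[mid]=9<10: swap arr[3],arr[4]; lo=4,mid=5 → [6,7,5,9,10,12,15,11]
arr[mid]=12>10: swap arr[5],arr[5]; hi=4 → [6,7,5,9,10,12,15,11]
end: lo=4, hi=4; arr = [6,7,5,9,10,12,15,11]

[6,7,5,9,10,12,15,11]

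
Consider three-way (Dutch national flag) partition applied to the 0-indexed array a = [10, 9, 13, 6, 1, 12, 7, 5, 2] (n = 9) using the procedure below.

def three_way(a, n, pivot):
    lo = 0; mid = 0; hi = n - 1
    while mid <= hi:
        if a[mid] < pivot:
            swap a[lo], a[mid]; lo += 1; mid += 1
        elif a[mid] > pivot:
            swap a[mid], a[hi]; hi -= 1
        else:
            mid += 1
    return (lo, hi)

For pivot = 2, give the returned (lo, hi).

(1, 1)

pivot = 2; lo=0, mid=0, hi=8
a[mid]=10>2: swap a[0],a[8]; hi=7 → [2, 9, 13, 6, 1, 12, 7, 5, 10]
a[mid]=2=2: mid=1
a[mid]=9>2: swap a[1],a[7]; hi=6 → [2, 5, 13, 6, 1, 12, 7, 9, 10]
a[mid]=5>2: swap a[1],a[6]; hi=5 → [2, 7, 13, 6, 1, 12, 5, 9, 10]
a[mid]=7>2: swap a[1],a[5]; hi=4 → [2, 12, 13, 6, 1, 7, 5, 9, 10]
a[mid]=12>2: swap a[1],a[4]; hi=3 → [2, 1, 13, 6, 12, 7, 5, 9, 10]
a[mid]=1<2: swap a[0],a[1]; lo=1,mid=2 → [1, 2, 13, 6, 12, 7, 5, 9, 10]
a[mid]=13>2: swap a[2],a[3]; hi=2 → [1, 2, 6, 13, 12, 7, 5, 9, 10]
a[mid]=6>2: swap a[2],a[2]; hi=1 → [1, 2, 6, 13, 12, 7, 5, 9, 10]
end: lo=1, hi=1; a = [1, 2, 6, 13, 12, 7, 5, 9, 10]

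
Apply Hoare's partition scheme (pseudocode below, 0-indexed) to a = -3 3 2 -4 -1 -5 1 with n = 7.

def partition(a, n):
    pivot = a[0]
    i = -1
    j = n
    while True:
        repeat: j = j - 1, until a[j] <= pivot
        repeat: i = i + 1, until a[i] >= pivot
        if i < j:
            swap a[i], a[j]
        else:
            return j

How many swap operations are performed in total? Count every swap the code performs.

2

pivot = a[0] = -3; i = -1, j = 7
j→5 (a[5]=-5≤-3), i→0 (a[0]=-3≥-3); i<j, swap → -5 3 2 -4 -1 -3 1
j→3 (a[3]=-4≤-3), i→1 (a[1]=3≥-3); i<j, swap → -5 -4 2 3 -1 -3 1
j→1, i→2; i≥j, return j=1. a = -5 -4 2 3 -1 -3 1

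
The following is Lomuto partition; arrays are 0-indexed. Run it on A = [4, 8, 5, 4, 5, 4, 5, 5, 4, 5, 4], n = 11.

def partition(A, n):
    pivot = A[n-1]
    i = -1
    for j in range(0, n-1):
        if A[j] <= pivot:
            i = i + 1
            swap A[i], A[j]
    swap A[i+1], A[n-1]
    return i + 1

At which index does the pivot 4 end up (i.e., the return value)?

4

pivot=4, i=-1
j=0: 4≤4, i=0, swap(0,0) ⇒ [4, 8, 5, 4, 5, 4, 5, 5, 4, 5, 4]
j=1: 8>4, skip
j=2: 5>4, skip
j=3: 4≤4, i=1, swap(1,3) ⇒ [4, 4, 5, 8, 5, 4, 5, 5, 4, 5, 4]
j=4: 5>4, skip
j=5: 4≤4, i=2, swap(2,5) ⇒ [4, 4, 4, 8, 5, 5, 5, 5, 4, 5, 4]
j=6: 5>4, skip
j=7: 5>4, skip
j=8: 4≤4, i=3, swap(3,8) ⇒ [4, 4, 4, 4, 5, 5, 5, 5, 8, 5, 4]
j=9: 5>4, skip
swap(4,10) ⇒ [4, 4, 4, 4, 4, 5, 5, 5, 8, 5, 5]; return 4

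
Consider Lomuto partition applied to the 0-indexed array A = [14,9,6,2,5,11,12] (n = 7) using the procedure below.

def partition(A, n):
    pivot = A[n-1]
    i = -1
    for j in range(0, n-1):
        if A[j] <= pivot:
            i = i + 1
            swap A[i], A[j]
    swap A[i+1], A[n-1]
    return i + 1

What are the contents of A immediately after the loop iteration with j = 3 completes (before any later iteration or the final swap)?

[9,6,2,14,5,11,12]

pivot=12, i=-1
j=0: 14>12, skip
j=1: 9≤12, i=0, swap(0,1) ⇒ [9,14,6,2,5,11,12]
j=2: 6≤12, i=1, swap(1,2) ⇒ [9,6,14,2,5,11,12]
j=3: 2≤12, i=2, swap(2,3) ⇒ [9,6,2,14,5,11,12]
(after j=3) A = [9,6,2,14,5,11,12]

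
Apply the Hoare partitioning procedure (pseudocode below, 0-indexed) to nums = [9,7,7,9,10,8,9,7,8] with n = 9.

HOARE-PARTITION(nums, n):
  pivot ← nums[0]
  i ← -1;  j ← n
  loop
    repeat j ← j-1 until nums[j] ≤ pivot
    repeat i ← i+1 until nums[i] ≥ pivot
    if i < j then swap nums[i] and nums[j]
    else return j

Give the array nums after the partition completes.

pivot = nums[0] = 9; i = -1, j = 9
j→8 (nums[8]=8≤9), i→0 (nums[0]=9≥9); i<j, swap → [8,7,7,9,10,8,9,7,9]
j→7 (nums[7]=7≤9), i→3 (nums[3]=9≥9); i<j, swap → [8,7,7,7,10,8,9,9,9]
j→6 (nums[6]=9≤9), i→4 (nums[4]=10≥9); i<j, swap → [8,7,7,7,9,8,10,9,9]
j→5, i→6; i≥j, return j=5. nums = [8,7,7,7,9,8,10,9,9]

[8,7,7,7,9,8,10,9,9]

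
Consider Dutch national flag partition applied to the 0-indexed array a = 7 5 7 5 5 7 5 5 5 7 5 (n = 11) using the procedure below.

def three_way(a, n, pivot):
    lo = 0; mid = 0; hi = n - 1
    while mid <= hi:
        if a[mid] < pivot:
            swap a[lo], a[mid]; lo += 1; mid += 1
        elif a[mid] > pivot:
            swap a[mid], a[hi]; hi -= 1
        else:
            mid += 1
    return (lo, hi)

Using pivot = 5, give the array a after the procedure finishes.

lo=0 mid=0 hi=10
7>5: swap(0,10), hi=9 ⇒ 5 5 7 5 5 7 5 5 5 7 7
5=5: mid=1
5=5: mid=2
7>5: swap(2,9), hi=8 ⇒ 5 5 7 5 5 7 5 5 5 7 7
7>5: swap(2,8), hi=7 ⇒ 5 5 5 5 5 7 5 5 7 7 7
5=5: mid=3
5=5: mid=4
5=5: mid=5
7>5: swap(5,7), hi=6 ⇒ 5 5 5 5 5 5 5 7 7 7 7
5=5: mid=6
5=5: mid=7
done. lo=0 hi=6; a=5 5 5 5 5 5 5 7 7 7 7

5 5 5 5 5 5 5 7 7 7 7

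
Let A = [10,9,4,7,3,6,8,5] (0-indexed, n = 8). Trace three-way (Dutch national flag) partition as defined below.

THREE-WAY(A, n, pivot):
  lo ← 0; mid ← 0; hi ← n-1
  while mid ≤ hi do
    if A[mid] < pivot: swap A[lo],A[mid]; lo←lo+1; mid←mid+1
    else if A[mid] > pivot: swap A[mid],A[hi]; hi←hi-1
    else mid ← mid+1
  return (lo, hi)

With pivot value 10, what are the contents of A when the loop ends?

[9,4,7,3,6,8,5,10]

lo=0 mid=0 hi=7
10=10: mid=1
9<10: swap(0,1), lo=1 mid=2 ⇒ [9,10,4,7,3,6,8,5]
4<10: swap(1,2), lo=2 mid=3 ⇒ [9,4,10,7,3,6,8,5]
7<10: swap(2,3), lo=3 mid=4 ⇒ [9,4,7,10,3,6,8,5]
3<10: swap(3,4), lo=4 mid=5 ⇒ [9,4,7,3,10,6,8,5]
6<10: swap(4,5), lo=5 mid=6 ⇒ [9,4,7,3,6,10,8,5]
8<10: swap(5,6), lo=6 mid=7 ⇒ [9,4,7,3,6,8,10,5]
5<10: swap(6,7), lo=7 mid=8 ⇒ [9,4,7,3,6,8,5,10]
done. lo=7 hi=7; A=[9,4,7,3,6,8,5,10]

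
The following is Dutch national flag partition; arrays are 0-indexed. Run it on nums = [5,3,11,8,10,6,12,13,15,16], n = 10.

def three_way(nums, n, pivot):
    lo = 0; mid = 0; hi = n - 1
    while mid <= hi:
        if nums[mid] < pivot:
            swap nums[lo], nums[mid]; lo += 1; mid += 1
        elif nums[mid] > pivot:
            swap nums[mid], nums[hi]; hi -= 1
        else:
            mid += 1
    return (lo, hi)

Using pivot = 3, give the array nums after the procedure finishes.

lo=0 mid=0 hi=9
5>3: swap(0,9), hi=8 ⇒ [16,3,11,8,10,6,12,13,15,5]
16>3: swap(0,8), hi=7 ⇒ [15,3,11,8,10,6,12,13,16,5]
15>3: swap(0,7), hi=6 ⇒ [13,3,11,8,10,6,12,15,16,5]
13>3: swap(0,6), hi=5 ⇒ [12,3,11,8,10,6,13,15,16,5]
12>3: swap(0,5), hi=4 ⇒ [6,3,11,8,10,12,13,15,16,5]
6>3: swap(0,4), hi=3 ⇒ [10,3,11,8,6,12,13,15,16,5]
10>3: swap(0,3), hi=2 ⇒ [8,3,11,10,6,12,13,15,16,5]
8>3: swap(0,2), hi=1 ⇒ [11,3,8,10,6,12,13,15,16,5]
11>3: swap(0,1), hi=0 ⇒ [3,11,8,10,6,12,13,15,16,5]
3=3: mid=1
done. lo=0 hi=0; nums=[3,11,8,10,6,12,13,15,16,5]

[3,11,8,10,6,12,13,15,16,5]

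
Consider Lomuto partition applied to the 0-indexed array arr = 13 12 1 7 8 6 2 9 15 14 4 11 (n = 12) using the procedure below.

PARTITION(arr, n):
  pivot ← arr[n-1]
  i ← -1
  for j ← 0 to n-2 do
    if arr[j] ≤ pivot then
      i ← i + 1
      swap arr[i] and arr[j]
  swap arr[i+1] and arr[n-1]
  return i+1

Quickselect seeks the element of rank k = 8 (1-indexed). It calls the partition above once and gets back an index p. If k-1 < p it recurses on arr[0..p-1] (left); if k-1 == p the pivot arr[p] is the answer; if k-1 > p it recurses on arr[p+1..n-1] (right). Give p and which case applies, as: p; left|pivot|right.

7; pivot

pivot = arr[11] = 11; i = -1
j=0: arr[0]=13 > 11 → no swap
j=1: arr[1]=12 > 11 → no swap
j=2: arr[2]=1 ≤ 11 → i=0, swap arr[0],arr[2] → 1 12 13 7 8 6 2 9 15 14 4 11
j=3: arr[3]=7 ≤ 11 → i=1, swap arr[1],arr[3] → 1 7 13 12 8 6 2 9 15 14 4 11
j=4: arr[4]=8 ≤ 11 → i=2, swap arr[2],arr[4] → 1 7 8 12 13 6 2 9 15 14 4 11
j=5: arr[5]=6 ≤ 11 → i=3, swap arr[3],arr[5] → 1 7 8 6 13 12 2 9 15 14 4 11
j=6: arr[6]=2 ≤ 11 → i=4, swap arr[4],arr[6] → 1 7 8 6 2 12 13 9 15 14 4 11
j=7: arr[7]=9 ≤ 11 → i=5, swap arr[5],arr[7] → 1 7 8 6 2 9 13 12 15 14 4 11
j=8: arr[8]=15 > 11 → no swap
j=9: arr[9]=14 > 11 → no swap
j=10: arr[10]=4 ≤ 11 → i=6, swap arr[6],arr[10] → 1 7 8 6 2 9 4 12 15 14 13 11
final swap arr[7],arr[11] → 1 7 8 6 2 9 4 11 15 14 13 12; return 7
p = 7; k-1 = 7 == 7 ⇒ pivot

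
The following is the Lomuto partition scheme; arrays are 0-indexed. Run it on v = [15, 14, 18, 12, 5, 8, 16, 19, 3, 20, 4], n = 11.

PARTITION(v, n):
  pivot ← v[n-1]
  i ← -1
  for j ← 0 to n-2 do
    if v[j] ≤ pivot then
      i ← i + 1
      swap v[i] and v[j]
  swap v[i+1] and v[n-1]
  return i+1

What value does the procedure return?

1

pivot=4, i=-1
j=0: 15>4, skip
j=1: 14>4, skip
j=2: 18>4, skip
j=3: 12>4, skip
j=4: 5>4, skip
j=5: 8>4, skip
j=6: 16>4, skip
j=7: 19>4, skip
j=8: 3≤4, i=0, swap(0,8) ⇒ [3, 14, 18, 12, 5, 8, 16, 19, 15, 20, 4]
j=9: 20>4, skip
swap(1,10) ⇒ [3, 4, 18, 12, 5, 8, 16, 19, 15, 20, 14]; return 1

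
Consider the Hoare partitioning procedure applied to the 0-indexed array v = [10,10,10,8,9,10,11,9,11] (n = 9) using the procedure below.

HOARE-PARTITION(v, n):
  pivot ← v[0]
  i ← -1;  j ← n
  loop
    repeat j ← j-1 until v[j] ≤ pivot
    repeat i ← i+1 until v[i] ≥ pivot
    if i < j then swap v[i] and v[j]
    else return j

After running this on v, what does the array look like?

pivot = v[0] = 10; i = -1, j = 9
j→7 (v[7]=9≤10), i→0 (v[0]=10≥10); i<j, swap → [9,10,10,8,9,10,11,10,11]
j→5 (v[5]=10≤10), i→1 (v[1]=10≥10); i<j, swap → [9,10,10,8,9,10,11,10,11]
j→4 (v[4]=9≤10), i→2 (v[2]=10≥10); i<j, swap → [9,10,9,8,10,10,11,10,11]
j→3, i→4; i≥j, return j=3. v = [9,10,9,8,10,10,11,10,11]

[9,10,9,8,10,10,11,10,11]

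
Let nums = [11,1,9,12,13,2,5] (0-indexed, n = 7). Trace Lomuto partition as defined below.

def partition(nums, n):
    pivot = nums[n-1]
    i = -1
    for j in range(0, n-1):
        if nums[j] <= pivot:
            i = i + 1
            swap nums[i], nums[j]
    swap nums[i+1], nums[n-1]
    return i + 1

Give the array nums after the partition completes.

[1,2,5,12,13,11,9]

pivot=5, i=-1
j=0: 11>5, skip
j=1: 1≤5, i=0, swap(0,1) ⇒ [1,11,9,12,13,2,5]
j=2: 9>5, skip
j=3: 12>5, skip
j=4: 13>5, skip
j=5: 2≤5, i=1, swap(1,5) ⇒ [1,2,9,12,13,11,5]
swap(2,6) ⇒ [1,2,5,12,13,11,9]; return 2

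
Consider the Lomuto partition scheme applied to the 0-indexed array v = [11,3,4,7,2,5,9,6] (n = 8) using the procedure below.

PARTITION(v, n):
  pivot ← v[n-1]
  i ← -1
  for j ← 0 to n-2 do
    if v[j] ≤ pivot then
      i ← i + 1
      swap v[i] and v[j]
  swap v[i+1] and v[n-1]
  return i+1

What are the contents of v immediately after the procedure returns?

[3,4,2,5,6,7,9,11]

pivot = v[7] = 6; i = -1
j=0: v[0]=11 > 6 → no swap
j=1: v[1]=3 ≤ 6 → i=0, swap v[0],v[1] → [3,11,4,7,2,5,9,6]
j=2: v[2]=4 ≤ 6 → i=1, swap v[1],v[2] → [3,4,11,7,2,5,9,6]
j=3: v[3]=7 > 6 → no swap
j=4: v[4]=2 ≤ 6 → i=2, swap v[2],v[4] → [3,4,2,7,11,5,9,6]
j=5: v[5]=5 ≤ 6 → i=3, swap v[3],v[5] → [3,4,2,5,11,7,9,6]
j=6: v[6]=9 > 6 → no swap
final swap v[4],v[7] → [3,4,2,5,6,7,9,11]; return 4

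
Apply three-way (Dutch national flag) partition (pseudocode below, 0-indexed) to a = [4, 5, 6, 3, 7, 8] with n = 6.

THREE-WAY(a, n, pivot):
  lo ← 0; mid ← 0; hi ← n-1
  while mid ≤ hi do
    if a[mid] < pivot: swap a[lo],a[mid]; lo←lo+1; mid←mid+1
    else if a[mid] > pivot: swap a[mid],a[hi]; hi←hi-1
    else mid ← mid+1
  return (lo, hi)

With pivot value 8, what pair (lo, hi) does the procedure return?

(5, 5)

lo=0 mid=0 hi=5
4<8: swap(0,0), lo=1 mid=1 ⇒ [4, 5, 6, 3, 7, 8]
5<8: swap(1,1), lo=2 mid=2 ⇒ [4, 5, 6, 3, 7, 8]
6<8: swap(2,2), lo=3 mid=3 ⇒ [4, 5, 6, 3, 7, 8]
3<8: swap(3,3), lo=4 mid=4 ⇒ [4, 5, 6, 3, 7, 8]
7<8: swap(4,4), lo=5 mid=5 ⇒ [4, 5, 6, 3, 7, 8]
8=8: mid=6
done. lo=5 hi=5; a=[4, 5, 6, 3, 7, 8]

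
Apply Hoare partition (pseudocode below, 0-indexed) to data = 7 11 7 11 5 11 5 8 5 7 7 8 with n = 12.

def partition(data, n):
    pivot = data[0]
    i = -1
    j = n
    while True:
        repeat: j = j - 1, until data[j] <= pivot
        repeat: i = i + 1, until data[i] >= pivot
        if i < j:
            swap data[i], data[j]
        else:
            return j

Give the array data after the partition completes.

pivot = data[0] = 7; i = -1, j = 12
j→10 (data[10]=7≤7), i→0 (data[0]=7≥7); i<j, swap → 7 11 7 11 5 11 5 8 5 7 7 8
j→9 (data[9]=7≤7), i→1 (data[1]=11≥7); i<j, swap → 7 7 7 11 5 11 5 8 5 11 7 8
j→8 (data[8]=5≤7), i→2 (data[2]=7≥7); i<j, swap → 7 7 5 11 5 11 5 8 7 11 7 8
j→6 (data[6]=5≤7), i→3 (data[3]=11≥7); i<j, swap → 7 7 5 5 5 11 11 8 7 11 7 8
j→4, i→5; i≥j, return j=4. data = 7 7 5 5 5 11 11 8 7 11 7 8

7 7 5 5 5 11 11 8 7 11 7 8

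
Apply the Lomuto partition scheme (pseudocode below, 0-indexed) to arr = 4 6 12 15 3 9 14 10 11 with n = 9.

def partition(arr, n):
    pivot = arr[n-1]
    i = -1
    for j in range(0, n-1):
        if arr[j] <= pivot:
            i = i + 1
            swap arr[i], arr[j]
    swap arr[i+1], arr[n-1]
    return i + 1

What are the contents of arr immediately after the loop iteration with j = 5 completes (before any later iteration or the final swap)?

pivot = arr[8] = 11; i = -1
j=0: arr[0]=4 ≤ 11 → i=0, swap arr[0],arr[0] (no change) → 4 6 12 15 3 9 14 10 11
j=1: arr[1]=6 ≤ 11 → i=1, swap arr[1],arr[1] (no change) → 4 6 12 15 3 9 14 10 11
j=2: arr[2]=12 > 11 → no swap
j=3: arr[3]=15 > 11 → no swap
j=4: arr[4]=3 ≤ 11 → i=2, swap arr[2],arr[4] → 4 6 3 15 12 9 14 10 11
j=5: arr[5]=9 ≤ 11 → i=3, swap arr[3],arr[5] → 4 6 3 9 12 15 14 10 11
(after j=5) arr = 4 6 3 9 12 15 14 10 11

4 6 3 9 12 15 14 10 11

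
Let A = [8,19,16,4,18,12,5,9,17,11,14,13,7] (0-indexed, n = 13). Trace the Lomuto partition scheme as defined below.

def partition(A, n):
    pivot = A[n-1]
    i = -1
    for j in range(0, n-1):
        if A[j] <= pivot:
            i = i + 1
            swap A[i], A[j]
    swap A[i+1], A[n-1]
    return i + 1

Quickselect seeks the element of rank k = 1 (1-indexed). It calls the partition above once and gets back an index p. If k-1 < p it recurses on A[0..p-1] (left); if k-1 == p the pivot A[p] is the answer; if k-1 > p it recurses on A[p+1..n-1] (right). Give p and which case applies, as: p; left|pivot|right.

2; left

pivot=7, i=-1
j=0: 8>7, skip
j=1: 19>7, skip
j=2: 16>7, skip
j=3: 4≤7, i=0, swap(0,3) ⇒ [4,19,16,8,18,12,5,9,17,11,14,13,7]
j=4: 18>7, skip
j=5: 12>7, skip
j=6: 5≤7, i=1, swap(1,6) ⇒ [4,5,16,8,18,12,19,9,17,11,14,13,7]
j=7: 9>7, skip
j=8: 17>7, skip
j=9: 11>7, skip
j=10: 14>7, skip
j=11: 13>7, skip
swap(2,12) ⇒ [4,5,7,8,18,12,19,9,17,11,14,13,16]; return 2
p = 2; k-1 = 0 < 2 ⇒ left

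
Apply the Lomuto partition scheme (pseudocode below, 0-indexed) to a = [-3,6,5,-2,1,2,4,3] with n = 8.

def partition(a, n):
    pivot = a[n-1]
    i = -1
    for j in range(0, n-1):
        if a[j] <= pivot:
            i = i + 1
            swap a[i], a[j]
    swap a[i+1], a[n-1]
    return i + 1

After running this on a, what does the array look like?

[-3,-2,1,2,3,6,4,5]

pivot=3, i=-1
j=0: -3≤3, i=0, swap(0,0) ⇒ [-3,6,5,-2,1,2,4,3]
j=1: 6>3, skip
j=2: 5>3, skip
j=3: -2≤3, i=1, swap(1,3) ⇒ [-3,-2,5,6,1,2,4,3]
j=4: 1≤3, i=2, swap(2,4) ⇒ [-3,-2,1,6,5,2,4,3]
j=5: 2≤3, i=3, swap(3,5) ⇒ [-3,-2,1,2,5,6,4,3]
j=6: 4>3, skip
swap(4,7) ⇒ [-3,-2,1,2,3,6,4,5]; return 4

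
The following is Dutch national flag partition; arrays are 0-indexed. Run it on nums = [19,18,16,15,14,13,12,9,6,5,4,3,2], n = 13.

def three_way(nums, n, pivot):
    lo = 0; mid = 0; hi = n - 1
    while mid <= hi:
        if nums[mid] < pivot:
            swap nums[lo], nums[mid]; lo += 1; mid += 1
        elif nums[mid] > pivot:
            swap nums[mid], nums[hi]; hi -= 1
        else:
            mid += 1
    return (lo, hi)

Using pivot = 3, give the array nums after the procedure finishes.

pivot = 3; lo=0, mid=0, hi=12
nums[mid]=19>3: swap nums[0],nums[12]; hi=11 → [2,18,16,15,14,13,12,9,6,5,4,3,19]
nums[mid]=2<3: swap nums[0],nums[0]; lo=1,mid=1 → [2,18,16,15,14,13,12,9,6,5,4,3,19]
nums[mid]=18>3: swap nums[1],nums[11]; hi=10 → [2,3,16,15,14,13,12,9,6,5,4,18,19]
nums[mid]=3=3: mid=2
nums[mid]=16>3: swap nums[2],nums[10]; hi=9 → [2,3,4,15,14,13,12,9,6,5,16,18,19]
nums[mid]=4>3: swap nums[2],nums[9]; hi=8 → [2,3,5,15,14,13,12,9,6,4,16,18,19]
nums[mid]=5>3: swap nums[2],nums[8]; hi=7 → [2,3,6,15,14,13,12,9,5,4,16,18,19]
nums[mid]=6>3: swap nums[2],nums[7]; hi=6 → [2,3,9,15,14,13,12,6,5,4,16,18,19]
nums[mid]=9>3: swap nums[2],nums[6]; hi=5 → [2,3,12,15,14,13,9,6,5,4,16,18,19]
nums[mid]=12>3: swap nums[2],nums[5]; hi=4 → [2,3,13,15,14,12,9,6,5,4,16,18,19]
nums[mid]=13>3: swap nums[2],nums[4]; hi=3 → [2,3,14,15,13,12,9,6,5,4,16,18,19]
nums[mid]=14>3: swap nums[2],nums[3]; hi=2 → [2,3,15,14,13,12,9,6,5,4,16,18,19]
nums[mid]=15>3: swap nums[2],nums[2]; hi=1 → [2,3,15,14,13,12,9,6,5,4,16,18,19]
end: lo=1, hi=1; nums = [2,3,15,14,13,12,9,6,5,4,16,18,19]

[2,3,15,14,13,12,9,6,5,4,16,18,19]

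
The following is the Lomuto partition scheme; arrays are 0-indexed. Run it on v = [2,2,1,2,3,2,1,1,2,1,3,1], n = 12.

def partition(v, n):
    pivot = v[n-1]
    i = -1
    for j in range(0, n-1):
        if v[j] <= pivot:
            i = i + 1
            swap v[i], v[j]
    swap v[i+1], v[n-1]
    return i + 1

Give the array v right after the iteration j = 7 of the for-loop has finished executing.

[1,1,1,2,3,2,2,2,2,1,3,1]

pivot=1, i=-1
j=0: 2>1, skip
j=1: 2>1, skip
j=2: 1≤1, i=0, swap(0,2) ⇒ [1,2,2,2,3,2,1,1,2,1,3,1]
j=3: 2>1, skip
j=4: 3>1, skip
j=5: 2>1, skip
j=6: 1≤1, i=1, swap(1,6) ⇒ [1,1,2,2,3,2,2,1,2,1,3,1]
j=7: 1≤1, i=2, swap(2,7) ⇒ [1,1,1,2,3,2,2,2,2,1,3,1]
(after j=7) v = [1,1,1,2,3,2,2,2,2,1,3,1]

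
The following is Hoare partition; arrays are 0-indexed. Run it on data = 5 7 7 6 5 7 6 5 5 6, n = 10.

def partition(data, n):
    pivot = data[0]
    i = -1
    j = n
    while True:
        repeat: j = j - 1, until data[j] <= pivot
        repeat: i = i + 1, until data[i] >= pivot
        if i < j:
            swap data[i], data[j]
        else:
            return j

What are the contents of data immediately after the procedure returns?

5 5 5 6 7 7 6 7 5 6

pivot=5
j stops at 8 (5), i stops at 0 (5); swap ⇒ 5 7 7 6 5 7 6 5 5 6
j stops at 7 (5), i stops at 1 (7); swap ⇒ 5 5 7 6 5 7 6 7 5 6
j stops at 4 (5), i stops at 2 (7); swap ⇒ 5 5 5 6 7 7 6 7 5 6
j stops at 2, i stops at 3; i≥j ⇒ return 2. data=5 5 5 6 7 7 6 7 5 6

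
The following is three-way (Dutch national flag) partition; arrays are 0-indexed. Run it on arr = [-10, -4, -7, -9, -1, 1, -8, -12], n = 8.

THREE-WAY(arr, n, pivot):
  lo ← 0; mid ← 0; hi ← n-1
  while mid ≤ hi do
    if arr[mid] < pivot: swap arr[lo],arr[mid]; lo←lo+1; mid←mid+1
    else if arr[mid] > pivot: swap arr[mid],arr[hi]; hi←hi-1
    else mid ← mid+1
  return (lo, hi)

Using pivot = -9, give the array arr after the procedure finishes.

[-10, -12, -9, -1, 1, -8, -7, -4]

lo=0 mid=0 hi=7
-10<-9: swap(0,0), lo=1 mid=1 ⇒ [-10, -4, -7, -9, -1, 1, -8, -12]
-4>-9: swap(1,7), hi=6 ⇒ [-10, -12, -7, -9, -1, 1, -8, -4]
-12<-9: swap(1,1), lo=2 mid=2 ⇒ [-10, -12, -7, -9, -1, 1, -8, -4]
-7>-9: swap(2,6), hi=5 ⇒ [-10, -12, -8, -9, -1, 1, -7, -4]
-8>-9: swap(2,5), hi=4 ⇒ [-10, -12, 1, -9, -1, -8, -7, -4]
1>-9: swap(2,4), hi=3 ⇒ [-10, -12, -1, -9, 1, -8, -7, -4]
-1>-9: swap(2,3), hi=2 ⇒ [-10, -12, -9, -1, 1, -8, -7, -4]
-9=-9: mid=3
done. lo=2 hi=2; arr=[-10, -12, -9, -1, 1, -8, -7, -4]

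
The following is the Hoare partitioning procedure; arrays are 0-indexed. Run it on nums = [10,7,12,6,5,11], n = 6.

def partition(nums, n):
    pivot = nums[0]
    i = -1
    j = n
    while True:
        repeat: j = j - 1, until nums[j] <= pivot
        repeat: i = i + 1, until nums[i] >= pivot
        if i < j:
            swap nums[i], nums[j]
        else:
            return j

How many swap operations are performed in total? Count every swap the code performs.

pivot=10
j stops at 4 (5), i stops at 0 (10); swap ⇒ [5,7,12,6,10,11]
j stops at 3 (6), i stops at 2 (12); swap ⇒ [5,7,6,12,10,11]
j stops at 2, i stops at 3; i≥j ⇒ return 2. nums=[5,7,6,12,10,11]

2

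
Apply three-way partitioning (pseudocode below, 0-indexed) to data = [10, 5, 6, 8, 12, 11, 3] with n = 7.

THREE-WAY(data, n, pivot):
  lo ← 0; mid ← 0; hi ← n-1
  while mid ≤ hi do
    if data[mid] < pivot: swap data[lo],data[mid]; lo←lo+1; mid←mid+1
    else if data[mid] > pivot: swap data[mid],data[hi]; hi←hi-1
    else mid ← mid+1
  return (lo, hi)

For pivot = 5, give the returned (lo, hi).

(1, 1)

pivot = 5; lo=0, mid=0, hi=6
data[mid]=10>5: swap data[0],data[6]; hi=5 → [3, 5, 6, 8, 12, 11, 10]
data[mid]=3<5: swap data[0],data[0]; lo=1,mid=1 → [3, 5, 6, 8, 12, 11, 10]
data[mid]=5=5: mid=2
data[mid]=6>5: swap data[2],data[5]; hi=4 → [3, 5, 11, 8, 12, 6, 10]
data[mid]=11>5: swap data[2],data[4]; hi=3 → [3, 5, 12, 8, 11, 6, 10]
data[mid]=12>5: swap data[2],data[3]; hi=2 → [3, 5, 8, 12, 11, 6, 10]
data[mid]=8>5: swap data[2],data[2]; hi=1 → [3, 5, 8, 12, 11, 6, 10]
end: lo=1, hi=1; data = [3, 5, 8, 12, 11, 6, 10]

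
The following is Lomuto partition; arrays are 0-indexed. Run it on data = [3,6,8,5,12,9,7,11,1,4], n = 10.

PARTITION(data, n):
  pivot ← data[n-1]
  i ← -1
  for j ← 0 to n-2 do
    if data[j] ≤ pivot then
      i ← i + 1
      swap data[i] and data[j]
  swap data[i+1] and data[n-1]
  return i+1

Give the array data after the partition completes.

pivot=4, i=-1
j=0: 3≤4, i=0, swap(0,0) ⇒ [3,6,8,5,12,9,7,11,1,4]
j=1: 6>4, skip
j=2: 8>4, skip
j=3: 5>4, skip
j=4: 12>4, skip
j=5: 9>4, skip
j=6: 7>4, skip
j=7: 11>4, skip
j=8: 1≤4, i=1, swap(1,8) ⇒ [3,1,8,5,12,9,7,11,6,4]
swap(2,9) ⇒ [3,1,4,5,12,9,7,11,6,8]; return 2

[3,1,4,5,12,9,7,11,6,8]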